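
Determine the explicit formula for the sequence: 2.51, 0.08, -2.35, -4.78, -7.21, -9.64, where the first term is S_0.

Check differences: 0.08 - 2.51 = -2.43
-2.35 - 0.08 = -2.43
Common difference d = -2.43.
First term a = 2.51.
Formula: S_i = 2.51 - 2.43*i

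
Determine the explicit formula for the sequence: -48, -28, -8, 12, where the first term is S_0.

Check differences: -28 - -48 = 20
-8 - -28 = 20
Common difference d = 20.
First term a = -48.
Formula: S_i = -48 + 20*i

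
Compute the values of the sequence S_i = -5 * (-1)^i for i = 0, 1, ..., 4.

This is a geometric sequence.
i=0: S_0 = -5 * (-1)^0 = -5
i=1: S_1 = -5 * (-1)^1 = 5
i=2: S_2 = -5 * (-1)^2 = -5
i=3: S_3 = -5 * (-1)^3 = 5
i=4: S_4 = -5 * (-1)^4 = -5
The first 5 terms are: [-5, 5, -5, 5, -5]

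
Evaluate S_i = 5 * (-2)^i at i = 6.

S_6 = 5 * (-2)^6 = 5 * 64 = 320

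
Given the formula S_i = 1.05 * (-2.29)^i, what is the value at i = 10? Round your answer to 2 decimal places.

S_10 = 1.05 * (-2.29)^10 ≈ 1.05 * 3966.0193 ≈ 4164.32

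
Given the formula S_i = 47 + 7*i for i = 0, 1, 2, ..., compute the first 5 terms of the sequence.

This is an arithmetic sequence.
i=0: S_0 = 47 + 7*0 = 47
i=1: S_1 = 47 + 7*1 = 54
i=2: S_2 = 47 + 7*2 = 61
i=3: S_3 = 47 + 7*3 = 68
i=4: S_4 = 47 + 7*4 = 75
The first 5 terms are: [47, 54, 61, 68, 75]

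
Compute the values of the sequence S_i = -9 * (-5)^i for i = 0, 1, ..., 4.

This is a geometric sequence.
i=0: S_0 = -9 * (-5)^0 = -9
i=1: S_1 = -9 * (-5)^1 = 45
i=2: S_2 = -9 * (-5)^2 = -225
i=3: S_3 = -9 * (-5)^3 = 1125
i=4: S_4 = -9 * (-5)^4 = -5625
The first 5 terms are: [-9, 45, -225, 1125, -5625]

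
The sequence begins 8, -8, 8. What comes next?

Ratios: -8 / 8 = -1.0
This is a geometric sequence with common ratio r = -1.
Next term = 8 * -1 = -8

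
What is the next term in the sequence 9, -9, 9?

Ratios: -9 / 9 = -1.0
This is a geometric sequence with common ratio r = -1.
Next term = 9 * -1 = -9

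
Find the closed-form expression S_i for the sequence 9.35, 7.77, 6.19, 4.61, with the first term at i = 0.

Check differences: 7.77 - 9.35 = -1.58
6.19 - 7.77 = -1.58
Common difference d = -1.58.
First term a = 9.35.
Formula: S_i = 9.35 - 1.58*i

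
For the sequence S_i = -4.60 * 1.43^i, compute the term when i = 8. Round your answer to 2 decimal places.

S_8 = -4.6 * 1.43^8 ≈ -4.6 * 17.4859 ≈ -80.44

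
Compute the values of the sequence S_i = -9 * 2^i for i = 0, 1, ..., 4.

This is a geometric sequence.
i=0: S_0 = -9 * 2^0 = -9
i=1: S_1 = -9 * 2^1 = -18
i=2: S_2 = -9 * 2^2 = -36
i=3: S_3 = -9 * 2^3 = -72
i=4: S_4 = -9 * 2^4 = -144
The first 5 terms are: [-9, -18, -36, -72, -144]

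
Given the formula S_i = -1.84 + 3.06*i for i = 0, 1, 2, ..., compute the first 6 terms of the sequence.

This is an arithmetic sequence.
i=0: S_0 = -1.84 + 3.06*0 = -1.84
i=1: S_1 = -1.84 + 3.06*1 = 1.22
i=2: S_2 = -1.84 + 3.06*2 = 4.28
i=3: S_3 = -1.84 + 3.06*3 = 7.34
i=4: S_4 = -1.84 + 3.06*4 = 10.4
i=5: S_5 = -1.84 + 3.06*5 = 13.46
The first 6 terms are: [-1.84, 1.22, 4.28, 7.34, 10.4, 13.46]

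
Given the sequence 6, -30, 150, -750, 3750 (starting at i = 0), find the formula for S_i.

Check ratios: -30 / 6 = -5.0
Common ratio r = -5.
First term a = 6.
Formula: S_i = 6 * (-5)^i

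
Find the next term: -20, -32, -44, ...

Differences: -32 - -20 = -12
This is an arithmetic sequence with common difference d = -12.
Next term = -44 + -12 = -56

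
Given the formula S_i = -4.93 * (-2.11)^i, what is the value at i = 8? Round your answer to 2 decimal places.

S_8 = -4.93 * (-2.11)^8 ≈ -4.93 * 392.8797 ≈ -1936.9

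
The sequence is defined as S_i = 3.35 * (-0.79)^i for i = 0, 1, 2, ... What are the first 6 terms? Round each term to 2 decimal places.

This is a geometric sequence.
i=0: S_0 = 3.35 * (-0.79)^0 = 3.35
i=1: S_1 = 3.35 * (-0.79)^1 ≈ -2.65
i=2: S_2 = 3.35 * (-0.79)^2 ≈ 2.09
i=3: S_3 = 3.35 * (-0.79)^3 ≈ -1.65
i=4: S_4 = 3.35 * (-0.79)^4 ≈ 1.3
i=5: S_5 = 3.35 * (-0.79)^5 ≈ -1.03
The first 6 terms are: [3.35, -2.65, 2.09, -1.65, 1.3, -1.03]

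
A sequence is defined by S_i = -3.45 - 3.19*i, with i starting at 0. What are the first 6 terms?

This is an arithmetic sequence.
i=0: S_0 = -3.45 + -3.19*0 = -3.45
i=1: S_1 = -3.45 + -3.19*1 = -6.64
i=2: S_2 = -3.45 + -3.19*2 = -9.83
i=3: S_3 = -3.45 + -3.19*3 = -13.02
i=4: S_4 = -3.45 + -3.19*4 = -16.21
i=5: S_5 = -3.45 + -3.19*5 = -19.4
The first 6 terms are: [-3.45, -6.64, -9.83, -13.02, -16.21, -19.4]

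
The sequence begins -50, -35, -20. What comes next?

Differences: -35 - -50 = 15
This is an arithmetic sequence with common difference d = 15.
Next term = -20 + 15 = -5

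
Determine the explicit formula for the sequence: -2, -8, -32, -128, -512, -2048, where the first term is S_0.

Check ratios: -8 / -2 = 4.0
Common ratio r = 4.
First term a = -2.
Formula: S_i = -2 * 4^i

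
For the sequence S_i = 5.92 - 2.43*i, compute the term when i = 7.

S_7 = 5.92 + -2.43*7 = 5.92 + -17.01 = -11.09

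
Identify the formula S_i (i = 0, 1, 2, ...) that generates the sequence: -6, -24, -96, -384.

Check ratios: -24 / -6 = 4.0
Common ratio r = 4.
First term a = -6.
Formula: S_i = -6 * 4^i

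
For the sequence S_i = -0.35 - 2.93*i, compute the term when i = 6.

S_6 = -0.35 + -2.93*6 = -0.35 + -17.58 = -17.93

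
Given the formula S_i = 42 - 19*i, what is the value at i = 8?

S_8 = 42 + -19*8 = 42 + -152 = -110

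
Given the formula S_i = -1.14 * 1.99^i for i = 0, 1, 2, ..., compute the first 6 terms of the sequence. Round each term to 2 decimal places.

This is a geometric sequence.
i=0: S_0 = -1.14 * 1.99^0 = -1.14
i=1: S_1 = -1.14 * 1.99^1 ≈ -2.27
i=2: S_2 = -1.14 * 1.99^2 ≈ -4.51
i=3: S_3 = -1.14 * 1.99^3 ≈ -8.98
i=4: S_4 = -1.14 * 1.99^4 ≈ -17.88
i=5: S_5 = -1.14 * 1.99^5 ≈ -35.58
The first 6 terms are: [-1.14, -2.27, -4.51, -8.98, -17.88, -35.58]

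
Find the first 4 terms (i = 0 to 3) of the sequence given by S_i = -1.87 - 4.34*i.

This is an arithmetic sequence.
i=0: S_0 = -1.87 + -4.34*0 = -1.87
i=1: S_1 = -1.87 + -4.34*1 = -6.21
i=2: S_2 = -1.87 + -4.34*2 = -10.55
i=3: S_3 = -1.87 + -4.34*3 = -14.89
The first 4 terms are: [-1.87, -6.21, -10.55, -14.89]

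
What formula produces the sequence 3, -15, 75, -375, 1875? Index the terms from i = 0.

Check ratios: -15 / 3 = -5.0
Common ratio r = -5.
First term a = 3.
Formula: S_i = 3 * (-5)^i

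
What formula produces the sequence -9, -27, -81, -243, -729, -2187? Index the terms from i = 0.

Check ratios: -27 / -9 = 3.0
Common ratio r = 3.
First term a = -9.
Formula: S_i = -9 * 3^i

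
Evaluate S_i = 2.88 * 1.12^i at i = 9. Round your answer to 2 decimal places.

S_9 = 2.88 * 1.12^9 ≈ 2.88 * 2.7731 ≈ 7.99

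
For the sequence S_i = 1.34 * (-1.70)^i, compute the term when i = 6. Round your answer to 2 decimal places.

S_6 = 1.34 * (-1.7)^6 ≈ 1.34 * 24.1376 ≈ 32.34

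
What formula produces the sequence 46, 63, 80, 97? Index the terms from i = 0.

Check differences: 63 - 46 = 17
80 - 63 = 17
Common difference d = 17.
First term a = 46.
Formula: S_i = 46 + 17*i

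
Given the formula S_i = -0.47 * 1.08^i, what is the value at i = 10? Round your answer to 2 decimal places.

S_10 = -0.47 * 1.08^10 ≈ -0.47 * 2.1589 ≈ -1.01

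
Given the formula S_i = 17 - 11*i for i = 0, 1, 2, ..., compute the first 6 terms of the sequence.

This is an arithmetic sequence.
i=0: S_0 = 17 + -11*0 = 17
i=1: S_1 = 17 + -11*1 = 6
i=2: S_2 = 17 + -11*2 = -5
i=3: S_3 = 17 + -11*3 = -16
i=4: S_4 = 17 + -11*4 = -27
i=5: S_5 = 17 + -11*5 = -38
The first 6 terms are: [17, 6, -5, -16, -27, -38]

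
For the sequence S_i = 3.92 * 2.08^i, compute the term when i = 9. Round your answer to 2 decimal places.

S_9 = 3.92 * 2.08^9 ≈ 3.92 * 728.7356 ≈ 2856.64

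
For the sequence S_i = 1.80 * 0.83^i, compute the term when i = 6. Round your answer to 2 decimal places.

S_6 = 1.8 * 0.83^6 ≈ 1.8 * 0.3269 ≈ 0.59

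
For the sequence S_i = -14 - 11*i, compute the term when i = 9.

S_9 = -14 + -11*9 = -14 + -99 = -113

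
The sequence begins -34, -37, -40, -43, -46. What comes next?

Differences: -37 - -34 = -3
This is an arithmetic sequence with common difference d = -3.
Next term = -46 + -3 = -49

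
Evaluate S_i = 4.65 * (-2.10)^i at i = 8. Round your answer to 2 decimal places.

S_8 = 4.65 * (-2.1)^8 ≈ 4.65 * 378.2286 ≈ 1758.76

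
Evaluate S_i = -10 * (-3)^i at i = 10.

S_10 = -10 * (-3)^10 = -10 * 59049 = -590490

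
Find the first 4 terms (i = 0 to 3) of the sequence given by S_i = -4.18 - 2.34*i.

This is an arithmetic sequence.
i=0: S_0 = -4.18 + -2.34*0 = -4.18
i=1: S_1 = -4.18 + -2.34*1 = -6.52
i=2: S_2 = -4.18 + -2.34*2 = -8.86
i=3: S_3 = -4.18 + -2.34*3 = -11.2
The first 4 terms are: [-4.18, -6.52, -8.86, -11.2]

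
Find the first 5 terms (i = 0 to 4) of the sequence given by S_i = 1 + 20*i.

This is an arithmetic sequence.
i=0: S_0 = 1 + 20*0 = 1
i=1: S_1 = 1 + 20*1 = 21
i=2: S_2 = 1 + 20*2 = 41
i=3: S_3 = 1 + 20*3 = 61
i=4: S_4 = 1 + 20*4 = 81
The first 5 terms are: [1, 21, 41, 61, 81]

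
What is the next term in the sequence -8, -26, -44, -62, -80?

Differences: -26 - -8 = -18
This is an arithmetic sequence with common difference d = -18.
Next term = -80 + -18 = -98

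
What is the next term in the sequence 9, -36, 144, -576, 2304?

Ratios: -36 / 9 = -4.0
This is a geometric sequence with common ratio r = -4.
Next term = 2304 * -4 = -9216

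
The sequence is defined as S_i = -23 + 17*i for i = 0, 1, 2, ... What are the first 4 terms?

This is an arithmetic sequence.
i=0: S_0 = -23 + 17*0 = -23
i=1: S_1 = -23 + 17*1 = -6
i=2: S_2 = -23 + 17*2 = 11
i=3: S_3 = -23 + 17*3 = 28
The first 4 terms are: [-23, -6, 11, 28]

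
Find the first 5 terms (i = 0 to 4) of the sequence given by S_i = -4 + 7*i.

This is an arithmetic sequence.
i=0: S_0 = -4 + 7*0 = -4
i=1: S_1 = -4 + 7*1 = 3
i=2: S_2 = -4 + 7*2 = 10
i=3: S_3 = -4 + 7*3 = 17
i=4: S_4 = -4 + 7*4 = 24
The first 5 terms are: [-4, 3, 10, 17, 24]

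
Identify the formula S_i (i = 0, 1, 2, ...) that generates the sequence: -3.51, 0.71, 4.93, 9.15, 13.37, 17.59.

Check differences: 0.71 - -3.51 = 4.22
4.93 - 0.71 = 4.22
Common difference d = 4.22.
First term a = -3.51.
Formula: S_i = -3.51 + 4.22*i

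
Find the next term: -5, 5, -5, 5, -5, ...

Ratios: 5 / -5 = -1.0
This is a geometric sequence with common ratio r = -1.
Next term = -5 * -1 = 5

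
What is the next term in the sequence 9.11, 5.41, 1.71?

Differences: 5.41 - 9.11 = -3.7
This is an arithmetic sequence with common difference d = -3.7.
Next term = 1.71 + -3.7 = -1.99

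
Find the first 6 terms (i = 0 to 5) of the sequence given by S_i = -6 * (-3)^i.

This is a geometric sequence.
i=0: S_0 = -6 * (-3)^0 = -6
i=1: S_1 = -6 * (-3)^1 = 18
i=2: S_2 = -6 * (-3)^2 = -54
i=3: S_3 = -6 * (-3)^3 = 162
i=4: S_4 = -6 * (-3)^4 = -486
i=5: S_5 = -6 * (-3)^5 = 1458
The first 6 terms are: [-6, 18, -54, 162, -486, 1458]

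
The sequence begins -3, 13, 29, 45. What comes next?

Differences: 13 - -3 = 16
This is an arithmetic sequence with common difference d = 16.
Next term = 45 + 16 = 61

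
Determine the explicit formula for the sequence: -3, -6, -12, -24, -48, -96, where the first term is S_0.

Check ratios: -6 / -3 = 2.0
Common ratio r = 2.
First term a = -3.
Formula: S_i = -3 * 2^i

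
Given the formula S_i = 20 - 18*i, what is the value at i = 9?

S_9 = 20 + -18*9 = 20 + -162 = -142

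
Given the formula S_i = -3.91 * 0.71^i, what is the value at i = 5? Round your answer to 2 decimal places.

S_5 = -3.91 * 0.71^5 ≈ -3.91 * 0.1804 ≈ -0.71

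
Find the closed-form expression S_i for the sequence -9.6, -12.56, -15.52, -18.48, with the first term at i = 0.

Check differences: -12.56 - -9.6 = -2.96
-15.52 - -12.56 = -2.96
Common difference d = -2.96.
First term a = -9.6.
Formula: S_i = -9.60 - 2.96*i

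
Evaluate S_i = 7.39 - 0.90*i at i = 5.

S_5 = 7.39 + -0.9*5 = 7.39 + -4.5 = 2.89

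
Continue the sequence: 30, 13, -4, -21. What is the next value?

Differences: 13 - 30 = -17
This is an arithmetic sequence with common difference d = -17.
Next term = -21 + -17 = -38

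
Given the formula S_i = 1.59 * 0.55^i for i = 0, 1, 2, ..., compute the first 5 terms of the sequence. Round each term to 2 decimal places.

This is a geometric sequence.
i=0: S_0 = 1.59 * 0.55^0 = 1.59
i=1: S_1 = 1.59 * 0.55^1 ≈ 0.87
i=2: S_2 = 1.59 * 0.55^2 ≈ 0.48
i=3: S_3 = 1.59 * 0.55^3 ≈ 0.26
i=4: S_4 = 1.59 * 0.55^4 ≈ 0.15
The first 5 terms are: [1.59, 0.87, 0.48, 0.26, 0.15]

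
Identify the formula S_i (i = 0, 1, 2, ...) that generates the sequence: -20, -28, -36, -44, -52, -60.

Check differences: -28 - -20 = -8
-36 - -28 = -8
Common difference d = -8.
First term a = -20.
Formula: S_i = -20 - 8*i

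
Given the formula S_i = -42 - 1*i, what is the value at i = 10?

S_10 = -42 + -1*10 = -42 + -10 = -52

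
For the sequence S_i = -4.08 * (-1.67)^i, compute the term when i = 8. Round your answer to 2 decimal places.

S_8 = -4.08 * (-1.67)^8 ≈ -4.08 * 60.4967 ≈ -246.83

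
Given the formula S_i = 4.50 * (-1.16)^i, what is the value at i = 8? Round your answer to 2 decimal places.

S_8 = 4.5 * (-1.16)^8 ≈ 4.5 * 3.2784 ≈ 14.75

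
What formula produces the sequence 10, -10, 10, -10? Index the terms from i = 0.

Check ratios: -10 / 10 = -1.0
Common ratio r = -1.
First term a = 10.
Formula: S_i = 10 * (-1)^i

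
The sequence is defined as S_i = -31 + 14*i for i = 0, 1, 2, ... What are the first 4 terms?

This is an arithmetic sequence.
i=0: S_0 = -31 + 14*0 = -31
i=1: S_1 = -31 + 14*1 = -17
i=2: S_2 = -31 + 14*2 = -3
i=3: S_3 = -31 + 14*3 = 11
The first 4 terms are: [-31, -17, -3, 11]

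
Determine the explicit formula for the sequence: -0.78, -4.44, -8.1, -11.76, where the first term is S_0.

Check differences: -4.44 - -0.78 = -3.66
-8.1 - -4.44 = -3.66
Common difference d = -3.66.
First term a = -0.78.
Formula: S_i = -0.78 - 3.66*i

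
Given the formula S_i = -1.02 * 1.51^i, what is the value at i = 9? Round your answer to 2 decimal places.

S_9 = -1.02 * 1.51^9 ≈ -1.02 * 40.8124 ≈ -41.63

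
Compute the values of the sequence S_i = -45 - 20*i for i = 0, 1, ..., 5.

This is an arithmetic sequence.
i=0: S_0 = -45 + -20*0 = -45
i=1: S_1 = -45 + -20*1 = -65
i=2: S_2 = -45 + -20*2 = -85
i=3: S_3 = -45 + -20*3 = -105
i=4: S_4 = -45 + -20*4 = -125
i=5: S_5 = -45 + -20*5 = -145
The first 6 terms are: [-45, -65, -85, -105, -125, -145]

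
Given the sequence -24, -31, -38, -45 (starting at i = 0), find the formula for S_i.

Check differences: -31 - -24 = -7
-38 - -31 = -7
Common difference d = -7.
First term a = -24.
Formula: S_i = -24 - 7*i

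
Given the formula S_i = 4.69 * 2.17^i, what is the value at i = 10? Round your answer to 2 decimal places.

S_10 = 4.69 * 2.17^10 ≈ 4.69 * 2315.247 ≈ 10858.51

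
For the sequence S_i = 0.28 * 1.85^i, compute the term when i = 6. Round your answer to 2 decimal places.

S_6 = 0.28 * 1.85^6 ≈ 0.28 * 40.0895 ≈ 11.23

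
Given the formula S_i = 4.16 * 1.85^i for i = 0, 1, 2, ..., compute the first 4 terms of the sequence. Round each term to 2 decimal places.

This is a geometric sequence.
i=0: S_0 = 4.16 * 1.85^0 = 4.16
i=1: S_1 = 4.16 * 1.85^1 ≈ 7.7
i=2: S_2 = 4.16 * 1.85^2 ≈ 14.24
i=3: S_3 = 4.16 * 1.85^3 ≈ 26.34
The first 4 terms are: [4.16, 7.7, 14.24, 26.34]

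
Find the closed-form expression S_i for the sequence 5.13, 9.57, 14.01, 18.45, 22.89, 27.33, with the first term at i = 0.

Check differences: 9.57 - 5.13 = 4.44
14.01 - 9.57 = 4.44
Common difference d = 4.44.
First term a = 5.13.
Formula: S_i = 5.13 + 4.44*i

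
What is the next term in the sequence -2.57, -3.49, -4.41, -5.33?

Differences: -3.49 - -2.57 = -0.92
This is an arithmetic sequence with common difference d = -0.92.
Next term = -5.33 + -0.92 = -6.25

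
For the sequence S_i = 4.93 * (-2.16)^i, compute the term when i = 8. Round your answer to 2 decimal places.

S_8 = 4.93 * (-2.16)^8 ≈ 4.93 * 473.8381 ≈ 2336.02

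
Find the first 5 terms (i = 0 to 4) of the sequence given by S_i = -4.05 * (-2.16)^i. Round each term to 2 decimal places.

This is a geometric sequence.
i=0: S_0 = -4.05 * (-2.16)^0 = -4.05
i=1: S_1 = -4.05 * (-2.16)^1 ≈ 8.75
i=2: S_2 = -4.05 * (-2.16)^2 ≈ -18.9
i=3: S_3 = -4.05 * (-2.16)^3 ≈ 40.81
i=4: S_4 = -4.05 * (-2.16)^4 ≈ -88.16
The first 5 terms are: [-4.05, 8.75, -18.9, 40.81, -88.16]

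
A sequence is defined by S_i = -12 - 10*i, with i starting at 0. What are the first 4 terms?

This is an arithmetic sequence.
i=0: S_0 = -12 + -10*0 = -12
i=1: S_1 = -12 + -10*1 = -22
i=2: S_2 = -12 + -10*2 = -32
i=3: S_3 = -12 + -10*3 = -42
The first 4 terms are: [-12, -22, -32, -42]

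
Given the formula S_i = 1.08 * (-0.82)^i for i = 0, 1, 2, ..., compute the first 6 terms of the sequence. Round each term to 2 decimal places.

This is a geometric sequence.
i=0: S_0 = 1.08 * (-0.82)^0 = 1.08
i=1: S_1 = 1.08 * (-0.82)^1 ≈ -0.89
i=2: S_2 = 1.08 * (-0.82)^2 ≈ 0.73
i=3: S_3 = 1.08 * (-0.82)^3 ≈ -0.6
i=4: S_4 = 1.08 * (-0.82)^4 ≈ 0.49
i=5: S_5 = 1.08 * (-0.82)^5 ≈ -0.4
The first 6 terms are: [1.08, -0.89, 0.73, -0.6, 0.49, -0.4]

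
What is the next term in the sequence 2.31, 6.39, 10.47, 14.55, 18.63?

Differences: 6.39 - 2.31 = 4.08
This is an arithmetic sequence with common difference d = 4.08.
Next term = 18.63 + 4.08 = 22.71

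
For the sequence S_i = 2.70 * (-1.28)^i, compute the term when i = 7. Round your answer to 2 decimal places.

S_7 = 2.7 * (-1.28)^7 ≈ 2.7 * -5.6295 ≈ -15.2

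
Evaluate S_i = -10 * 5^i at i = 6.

S_6 = -10 * 5^6 = -10 * 15625 = -156250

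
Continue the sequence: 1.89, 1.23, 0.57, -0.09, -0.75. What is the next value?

Differences: 1.23 - 1.89 = -0.66
This is an arithmetic sequence with common difference d = -0.66.
Next term = -0.75 + -0.66 = -1.41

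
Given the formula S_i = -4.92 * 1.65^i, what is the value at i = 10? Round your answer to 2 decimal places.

S_10 = -4.92 * 1.65^10 ≈ -4.92 * 149.5683 ≈ -735.88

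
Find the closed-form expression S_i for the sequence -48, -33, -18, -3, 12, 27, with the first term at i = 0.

Check differences: -33 - -48 = 15
-18 - -33 = 15
Common difference d = 15.
First term a = -48.
Formula: S_i = -48 + 15*i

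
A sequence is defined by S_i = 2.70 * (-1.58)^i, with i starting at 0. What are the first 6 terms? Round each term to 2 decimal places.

This is a geometric sequence.
i=0: S_0 = 2.7 * (-1.58)^0 = 2.7
i=1: S_1 = 2.7 * (-1.58)^1 ≈ -4.27
i=2: S_2 = 2.7 * (-1.58)^2 ≈ 6.74
i=3: S_3 = 2.7 * (-1.58)^3 ≈ -10.65
i=4: S_4 = 2.7 * (-1.58)^4 ≈ 16.83
i=5: S_5 = 2.7 * (-1.58)^5 ≈ -26.59
The first 6 terms are: [2.7, -4.27, 6.74, -10.65, 16.83, -26.59]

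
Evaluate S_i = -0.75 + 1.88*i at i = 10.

S_10 = -0.75 + 1.88*10 = -0.75 + 18.8 = 18.05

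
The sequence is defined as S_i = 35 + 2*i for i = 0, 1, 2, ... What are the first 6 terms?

This is an arithmetic sequence.
i=0: S_0 = 35 + 2*0 = 35
i=1: S_1 = 35 + 2*1 = 37
i=2: S_2 = 35 + 2*2 = 39
i=3: S_3 = 35 + 2*3 = 41
i=4: S_4 = 35 + 2*4 = 43
i=5: S_5 = 35 + 2*5 = 45
The first 6 terms are: [35, 37, 39, 41, 43, 45]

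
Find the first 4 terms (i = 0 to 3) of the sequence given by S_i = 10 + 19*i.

This is an arithmetic sequence.
i=0: S_0 = 10 + 19*0 = 10
i=1: S_1 = 10 + 19*1 = 29
i=2: S_2 = 10 + 19*2 = 48
i=3: S_3 = 10 + 19*3 = 67
The first 4 terms are: [10, 29, 48, 67]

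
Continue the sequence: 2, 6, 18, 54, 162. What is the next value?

Ratios: 6 / 2 = 3.0
This is a geometric sequence with common ratio r = 3.
Next term = 162 * 3 = 486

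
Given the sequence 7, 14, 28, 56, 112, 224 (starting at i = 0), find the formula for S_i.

Check ratios: 14 / 7 = 2.0
Common ratio r = 2.
First term a = 7.
Formula: S_i = 7 * 2^i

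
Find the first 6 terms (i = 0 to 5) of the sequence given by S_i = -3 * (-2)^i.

This is a geometric sequence.
i=0: S_0 = -3 * (-2)^0 = -3
i=1: S_1 = -3 * (-2)^1 = 6
i=2: S_2 = -3 * (-2)^2 = -12
i=3: S_3 = -3 * (-2)^3 = 24
i=4: S_4 = -3 * (-2)^4 = -48
i=5: S_5 = -3 * (-2)^5 = 96
The first 6 terms are: [-3, 6, -12, 24, -48, 96]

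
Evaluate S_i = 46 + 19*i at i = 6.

S_6 = 46 + 19*6 = 46 + 114 = 160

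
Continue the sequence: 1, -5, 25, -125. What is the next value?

Ratios: -5 / 1 = -5.0
This is a geometric sequence with common ratio r = -5.
Next term = -125 * -5 = 625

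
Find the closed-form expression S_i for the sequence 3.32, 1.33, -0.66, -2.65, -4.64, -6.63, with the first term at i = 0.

Check differences: 1.33 - 3.32 = -1.99
-0.66 - 1.33 = -1.99
Common difference d = -1.99.
First term a = 3.32.
Formula: S_i = 3.32 - 1.99*i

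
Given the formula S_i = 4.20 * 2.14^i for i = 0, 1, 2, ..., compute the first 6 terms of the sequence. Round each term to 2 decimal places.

This is a geometric sequence.
i=0: S_0 = 4.2 * 2.14^0 = 4.2
i=1: S_1 = 4.2 * 2.14^1 ≈ 8.99
i=2: S_2 = 4.2 * 2.14^2 ≈ 19.23
i=3: S_3 = 4.2 * 2.14^3 ≈ 41.16
i=4: S_4 = 4.2 * 2.14^4 ≈ 88.09
i=5: S_5 = 4.2 * 2.14^5 ≈ 188.5
The first 6 terms are: [4.2, 8.99, 19.23, 41.16, 88.09, 188.5]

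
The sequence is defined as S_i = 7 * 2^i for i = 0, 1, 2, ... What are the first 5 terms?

This is a geometric sequence.
i=0: S_0 = 7 * 2^0 = 7
i=1: S_1 = 7 * 2^1 = 14
i=2: S_2 = 7 * 2^2 = 28
i=3: S_3 = 7 * 2^3 = 56
i=4: S_4 = 7 * 2^4 = 112
The first 5 terms are: [7, 14, 28, 56, 112]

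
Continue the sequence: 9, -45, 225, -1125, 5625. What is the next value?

Ratios: -45 / 9 = -5.0
This is a geometric sequence with common ratio r = -5.
Next term = 5625 * -5 = -28125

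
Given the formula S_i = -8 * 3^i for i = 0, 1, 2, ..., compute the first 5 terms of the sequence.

This is a geometric sequence.
i=0: S_0 = -8 * 3^0 = -8
i=1: S_1 = -8 * 3^1 = -24
i=2: S_2 = -8 * 3^2 = -72
i=3: S_3 = -8 * 3^3 = -216
i=4: S_4 = -8 * 3^4 = -648
The first 5 terms are: [-8, -24, -72, -216, -648]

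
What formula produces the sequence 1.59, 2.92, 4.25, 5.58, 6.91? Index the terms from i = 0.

Check differences: 2.92 - 1.59 = 1.33
4.25 - 2.92 = 1.33
Common difference d = 1.33.
First term a = 1.59.
Formula: S_i = 1.59 + 1.33*i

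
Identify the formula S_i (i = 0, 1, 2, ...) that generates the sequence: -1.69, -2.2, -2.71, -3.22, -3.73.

Check differences: -2.2 - -1.69 = -0.51
-2.71 - -2.2 = -0.51
Common difference d = -0.51.
First term a = -1.69.
Formula: S_i = -1.69 - 0.51*i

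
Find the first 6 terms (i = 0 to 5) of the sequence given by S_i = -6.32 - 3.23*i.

This is an arithmetic sequence.
i=0: S_0 = -6.32 + -3.23*0 = -6.32
i=1: S_1 = -6.32 + -3.23*1 = -9.55
i=2: S_2 = -6.32 + -3.23*2 = -12.78
i=3: S_3 = -6.32 + -3.23*3 = -16.01
i=4: S_4 = -6.32 + -3.23*4 = -19.24
i=5: S_5 = -6.32 + -3.23*5 = -22.47
The first 6 terms are: [-6.32, -9.55, -12.78, -16.01, -19.24, -22.47]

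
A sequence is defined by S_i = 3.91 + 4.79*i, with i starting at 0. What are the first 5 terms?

This is an arithmetic sequence.
i=0: S_0 = 3.91 + 4.79*0 = 3.91
i=1: S_1 = 3.91 + 4.79*1 = 8.7
i=2: S_2 = 3.91 + 4.79*2 = 13.49
i=3: S_3 = 3.91 + 4.79*3 = 18.28
i=4: S_4 = 3.91 + 4.79*4 = 23.07
The first 5 terms are: [3.91, 8.7, 13.49, 18.28, 23.07]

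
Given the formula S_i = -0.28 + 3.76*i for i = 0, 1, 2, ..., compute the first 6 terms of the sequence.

This is an arithmetic sequence.
i=0: S_0 = -0.28 + 3.76*0 = -0.28
i=1: S_1 = -0.28 + 3.76*1 = 3.48
i=2: S_2 = -0.28 + 3.76*2 = 7.24
i=3: S_3 = -0.28 + 3.76*3 = 11.0
i=4: S_4 = -0.28 + 3.76*4 = 14.76
i=5: S_5 = -0.28 + 3.76*5 = 18.52
The first 6 terms are: [-0.28, 3.48, 7.24, 11.0, 14.76, 18.52]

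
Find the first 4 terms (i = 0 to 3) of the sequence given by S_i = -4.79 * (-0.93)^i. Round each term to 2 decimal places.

This is a geometric sequence.
i=0: S_0 = -4.79 * (-0.93)^0 = -4.79
i=1: S_1 = -4.79 * (-0.93)^1 ≈ 4.45
i=2: S_2 = -4.79 * (-0.93)^2 ≈ -4.14
i=3: S_3 = -4.79 * (-0.93)^3 ≈ 3.85
The first 4 terms are: [-4.79, 4.45, -4.14, 3.85]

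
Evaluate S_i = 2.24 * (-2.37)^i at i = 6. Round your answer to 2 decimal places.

S_6 = 2.24 * (-2.37)^6 ≈ 2.24 * 177.2108 ≈ 396.95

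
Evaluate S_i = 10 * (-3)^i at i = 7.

S_7 = 10 * (-3)^7 = 10 * -2187 = -21870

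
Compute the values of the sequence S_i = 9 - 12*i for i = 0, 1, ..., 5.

This is an arithmetic sequence.
i=0: S_0 = 9 + -12*0 = 9
i=1: S_1 = 9 + -12*1 = -3
i=2: S_2 = 9 + -12*2 = -15
i=3: S_3 = 9 + -12*3 = -27
i=4: S_4 = 9 + -12*4 = -39
i=5: S_5 = 9 + -12*5 = -51
The first 6 terms are: [9, -3, -15, -27, -39, -51]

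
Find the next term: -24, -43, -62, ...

Differences: -43 - -24 = -19
This is an arithmetic sequence with common difference d = -19.
Next term = -62 + -19 = -81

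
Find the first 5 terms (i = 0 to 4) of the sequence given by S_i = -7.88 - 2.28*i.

This is an arithmetic sequence.
i=0: S_0 = -7.88 + -2.28*0 = -7.88
i=1: S_1 = -7.88 + -2.28*1 = -10.16
i=2: S_2 = -7.88 + -2.28*2 = -12.44
i=3: S_3 = -7.88 + -2.28*3 = -14.72
i=4: S_4 = -7.88 + -2.28*4 = -17.0
The first 5 terms are: [-7.88, -10.16, -12.44, -14.72, -17.0]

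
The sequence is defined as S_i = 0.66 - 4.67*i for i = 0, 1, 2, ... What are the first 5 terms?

This is an arithmetic sequence.
i=0: S_0 = 0.66 + -4.67*0 = 0.66
i=1: S_1 = 0.66 + -4.67*1 = -4.01
i=2: S_2 = 0.66 + -4.67*2 = -8.68
i=3: S_3 = 0.66 + -4.67*3 = -13.35
i=4: S_4 = 0.66 + -4.67*4 = -18.02
The first 5 terms are: [0.66, -4.01, -8.68, -13.35, -18.02]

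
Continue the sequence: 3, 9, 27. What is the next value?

Ratios: 9 / 3 = 3.0
This is a geometric sequence with common ratio r = 3.
Next term = 27 * 3 = 81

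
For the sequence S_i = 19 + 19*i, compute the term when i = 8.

S_8 = 19 + 19*8 = 19 + 152 = 171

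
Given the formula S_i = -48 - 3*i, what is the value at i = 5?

S_5 = -48 + -3*5 = -48 + -15 = -63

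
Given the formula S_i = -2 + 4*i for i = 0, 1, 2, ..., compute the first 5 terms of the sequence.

This is an arithmetic sequence.
i=0: S_0 = -2 + 4*0 = -2
i=1: S_1 = -2 + 4*1 = 2
i=2: S_2 = -2 + 4*2 = 6
i=3: S_3 = -2 + 4*3 = 10
i=4: S_4 = -2 + 4*4 = 14
The first 5 terms are: [-2, 2, 6, 10, 14]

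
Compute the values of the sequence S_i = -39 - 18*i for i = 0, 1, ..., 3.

This is an arithmetic sequence.
i=0: S_0 = -39 + -18*0 = -39
i=1: S_1 = -39 + -18*1 = -57
i=2: S_2 = -39 + -18*2 = -75
i=3: S_3 = -39 + -18*3 = -93
The first 4 terms are: [-39, -57, -75, -93]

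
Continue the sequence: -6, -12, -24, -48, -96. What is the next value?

Ratios: -12 / -6 = 2.0
This is a geometric sequence with common ratio r = 2.
Next term = -96 * 2 = -192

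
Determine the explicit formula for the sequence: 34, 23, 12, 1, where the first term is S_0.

Check differences: 23 - 34 = -11
12 - 23 = -11
Common difference d = -11.
First term a = 34.
Formula: S_i = 34 - 11*i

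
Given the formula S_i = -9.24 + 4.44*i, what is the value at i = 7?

S_7 = -9.24 + 4.44*7 = -9.24 + 31.08 = 21.84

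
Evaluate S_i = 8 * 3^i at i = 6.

S_6 = 8 * 3^6 = 8 * 729 = 5832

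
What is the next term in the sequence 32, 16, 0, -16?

Differences: 16 - 32 = -16
This is an arithmetic sequence with common difference d = -16.
Next term = -16 + -16 = -32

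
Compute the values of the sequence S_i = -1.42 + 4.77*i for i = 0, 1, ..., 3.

This is an arithmetic sequence.
i=0: S_0 = -1.42 + 4.77*0 = -1.42
i=1: S_1 = -1.42 + 4.77*1 = 3.35
i=2: S_2 = -1.42 + 4.77*2 = 8.12
i=3: S_3 = -1.42 + 4.77*3 = 12.89
The first 4 terms are: [-1.42, 3.35, 8.12, 12.89]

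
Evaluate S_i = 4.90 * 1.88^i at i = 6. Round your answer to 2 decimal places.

S_6 = 4.9 * 1.88^6 ≈ 4.9 * 44.1517 ≈ 216.34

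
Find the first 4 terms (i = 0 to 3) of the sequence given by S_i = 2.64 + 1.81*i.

This is an arithmetic sequence.
i=0: S_0 = 2.64 + 1.81*0 = 2.64
i=1: S_1 = 2.64 + 1.81*1 = 4.45
i=2: S_2 = 2.64 + 1.81*2 = 6.26
i=3: S_3 = 2.64 + 1.81*3 = 8.07
The first 4 terms are: [2.64, 4.45, 6.26, 8.07]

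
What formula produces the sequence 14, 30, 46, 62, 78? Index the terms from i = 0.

Check differences: 30 - 14 = 16
46 - 30 = 16
Common difference d = 16.
First term a = 14.
Formula: S_i = 14 + 16*i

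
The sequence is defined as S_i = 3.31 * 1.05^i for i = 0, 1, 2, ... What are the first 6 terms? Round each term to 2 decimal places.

This is a geometric sequence.
i=0: S_0 = 3.31 * 1.05^0 = 3.31
i=1: S_1 = 3.31 * 1.05^1 ≈ 3.48
i=2: S_2 = 3.31 * 1.05^2 ≈ 3.65
i=3: S_3 = 3.31 * 1.05^3 ≈ 3.83
i=4: S_4 = 3.31 * 1.05^4 ≈ 4.02
i=5: S_5 = 3.31 * 1.05^5 ≈ 4.22
The first 6 terms are: [3.31, 3.48, 3.65, 3.83, 4.02, 4.22]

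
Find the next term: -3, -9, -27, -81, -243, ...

Ratios: -9 / -3 = 3.0
This is a geometric sequence with common ratio r = 3.
Next term = -243 * 3 = -729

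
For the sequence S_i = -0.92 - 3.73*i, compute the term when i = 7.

S_7 = -0.92 + -3.73*7 = -0.92 + -26.11 = -27.03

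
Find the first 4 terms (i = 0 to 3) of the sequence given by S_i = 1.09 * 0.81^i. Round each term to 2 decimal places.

This is a geometric sequence.
i=0: S_0 = 1.09 * 0.81^0 = 1.09
i=1: S_1 = 1.09 * 0.81^1 ≈ 0.88
i=2: S_2 = 1.09 * 0.81^2 ≈ 0.72
i=3: S_3 = 1.09 * 0.81^3 ≈ 0.58
The first 4 terms are: [1.09, 0.88, 0.72, 0.58]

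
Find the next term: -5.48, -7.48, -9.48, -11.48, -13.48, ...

Differences: -7.48 - -5.48 = -2.0
This is an arithmetic sequence with common difference d = -2.0.
Next term = -13.48 + -2.0 = -15.48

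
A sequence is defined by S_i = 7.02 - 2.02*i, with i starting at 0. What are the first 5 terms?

This is an arithmetic sequence.
i=0: S_0 = 7.02 + -2.02*0 = 7.02
i=1: S_1 = 7.02 + -2.02*1 = 5.0
i=2: S_2 = 7.02 + -2.02*2 = 2.98
i=3: S_3 = 7.02 + -2.02*3 = 0.96
i=4: S_4 = 7.02 + -2.02*4 = -1.06
The first 5 terms are: [7.02, 5.0, 2.98, 0.96, -1.06]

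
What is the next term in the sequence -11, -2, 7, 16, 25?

Differences: -2 - -11 = 9
This is an arithmetic sequence with common difference d = 9.
Next term = 25 + 9 = 34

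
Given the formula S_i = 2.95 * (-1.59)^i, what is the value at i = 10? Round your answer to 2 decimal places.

S_10 = 2.95 * (-1.59)^10 ≈ 2.95 * 103.2693 ≈ 304.64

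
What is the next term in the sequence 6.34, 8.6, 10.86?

Differences: 8.6 - 6.34 = 2.26
This is an arithmetic sequence with common difference d = 2.26.
Next term = 10.86 + 2.26 = 13.12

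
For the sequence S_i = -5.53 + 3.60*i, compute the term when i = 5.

S_5 = -5.53 + 3.6*5 = -5.53 + 18.0 = 12.47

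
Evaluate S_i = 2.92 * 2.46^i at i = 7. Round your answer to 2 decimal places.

S_7 = 2.92 * 2.46^7 ≈ 2.92 * 545.1873 ≈ 1591.95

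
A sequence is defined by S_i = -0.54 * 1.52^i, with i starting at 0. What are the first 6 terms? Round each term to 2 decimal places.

This is a geometric sequence.
i=0: S_0 = -0.54 * 1.52^0 = -0.54
i=1: S_1 = -0.54 * 1.52^1 ≈ -0.82
i=2: S_2 = -0.54 * 1.52^2 ≈ -1.25
i=3: S_3 = -0.54 * 1.52^3 ≈ -1.9
i=4: S_4 = -0.54 * 1.52^4 ≈ -2.88
i=5: S_5 = -0.54 * 1.52^5 ≈ -4.38
The first 6 terms are: [-0.54, -0.82, -1.25, -1.9, -2.88, -4.38]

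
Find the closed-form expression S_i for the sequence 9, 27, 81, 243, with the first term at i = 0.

Check ratios: 27 / 9 = 3.0
Common ratio r = 3.
First term a = 9.
Formula: S_i = 9 * 3^i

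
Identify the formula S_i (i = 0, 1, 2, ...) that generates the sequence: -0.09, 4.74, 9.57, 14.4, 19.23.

Check differences: 4.74 - -0.09 = 4.83
9.57 - 4.74 = 4.83
Common difference d = 4.83.
First term a = -0.09.
Formula: S_i = -0.09 + 4.83*i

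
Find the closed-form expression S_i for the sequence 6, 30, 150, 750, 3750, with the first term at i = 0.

Check ratios: 30 / 6 = 5.0
Common ratio r = 5.
First term a = 6.
Formula: S_i = 6 * 5^i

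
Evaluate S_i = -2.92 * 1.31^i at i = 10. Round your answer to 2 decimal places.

S_10 = -2.92 * 1.31^10 ≈ -2.92 * 14.8838 ≈ -43.46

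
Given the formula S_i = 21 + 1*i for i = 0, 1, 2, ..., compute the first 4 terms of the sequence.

This is an arithmetic sequence.
i=0: S_0 = 21 + 1*0 = 21
i=1: S_1 = 21 + 1*1 = 22
i=2: S_2 = 21 + 1*2 = 23
i=3: S_3 = 21 + 1*3 = 24
The first 4 terms are: [21, 22, 23, 24]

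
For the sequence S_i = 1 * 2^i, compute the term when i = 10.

S_10 = 1 * 2^10 = 1 * 1024 = 1024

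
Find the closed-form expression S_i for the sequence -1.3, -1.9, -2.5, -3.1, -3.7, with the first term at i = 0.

Check differences: -1.9 - -1.3 = -0.6
-2.5 - -1.9 = -0.6
Common difference d = -0.6.
First term a = -1.3.
Formula: S_i = -1.30 - 0.60*i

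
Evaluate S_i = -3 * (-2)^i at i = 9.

S_9 = -3 * (-2)^9 = -3 * -512 = 1536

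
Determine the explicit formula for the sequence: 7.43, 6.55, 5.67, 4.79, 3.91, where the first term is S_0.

Check differences: 6.55 - 7.43 = -0.88
5.67 - 6.55 = -0.88
Common difference d = -0.88.
First term a = 7.43.
Formula: S_i = 7.43 - 0.88*i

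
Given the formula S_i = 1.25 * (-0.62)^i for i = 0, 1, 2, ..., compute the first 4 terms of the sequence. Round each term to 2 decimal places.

This is a geometric sequence.
i=0: S_0 = 1.25 * (-0.62)^0 = 1.25
i=1: S_1 = 1.25 * (-0.62)^1 ≈ -0.78
i=2: S_2 = 1.25 * (-0.62)^2 ≈ 0.48
i=3: S_3 = 1.25 * (-0.62)^3 ≈ -0.3
The first 4 terms are: [1.25, -0.78, 0.48, -0.3]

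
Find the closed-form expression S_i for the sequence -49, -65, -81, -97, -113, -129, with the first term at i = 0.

Check differences: -65 - -49 = -16
-81 - -65 = -16
Common difference d = -16.
First term a = -49.
Formula: S_i = -49 - 16*i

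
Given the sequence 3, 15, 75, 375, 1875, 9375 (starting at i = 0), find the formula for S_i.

Check ratios: 15 / 3 = 5.0
Common ratio r = 5.
First term a = 3.
Formula: S_i = 3 * 5^i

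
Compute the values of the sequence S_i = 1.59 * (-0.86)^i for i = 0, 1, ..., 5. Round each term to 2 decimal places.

This is a geometric sequence.
i=0: S_0 = 1.59 * (-0.86)^0 = 1.59
i=1: S_1 = 1.59 * (-0.86)^1 ≈ -1.37
i=2: S_2 = 1.59 * (-0.86)^2 ≈ 1.18
i=3: S_3 = 1.59 * (-0.86)^3 ≈ -1.01
i=4: S_4 = 1.59 * (-0.86)^4 ≈ 0.87
i=5: S_5 = 1.59 * (-0.86)^5 ≈ -0.75
The first 6 terms are: [1.59, -1.37, 1.18, -1.01, 0.87, -0.75]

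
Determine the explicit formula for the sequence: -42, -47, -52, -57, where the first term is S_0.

Check differences: -47 - -42 = -5
-52 - -47 = -5
Common difference d = -5.
First term a = -42.
Formula: S_i = -42 - 5*i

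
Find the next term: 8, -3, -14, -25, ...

Differences: -3 - 8 = -11
This is an arithmetic sequence with common difference d = -11.
Next term = -25 + -11 = -36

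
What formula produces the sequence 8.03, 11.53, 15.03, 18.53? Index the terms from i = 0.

Check differences: 11.53 - 8.03 = 3.5
15.03 - 11.53 = 3.5
Common difference d = 3.5.
First term a = 8.03.
Formula: S_i = 8.03 + 3.50*i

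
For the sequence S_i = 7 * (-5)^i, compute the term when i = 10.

S_10 = 7 * (-5)^10 = 7 * 9765625 = 68359375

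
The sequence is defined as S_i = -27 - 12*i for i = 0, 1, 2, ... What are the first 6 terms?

This is an arithmetic sequence.
i=0: S_0 = -27 + -12*0 = -27
i=1: S_1 = -27 + -12*1 = -39
i=2: S_2 = -27 + -12*2 = -51
i=3: S_3 = -27 + -12*3 = -63
i=4: S_4 = -27 + -12*4 = -75
i=5: S_5 = -27 + -12*5 = -87
The first 6 terms are: [-27, -39, -51, -63, -75, -87]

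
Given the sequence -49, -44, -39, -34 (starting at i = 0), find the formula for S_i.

Check differences: -44 - -49 = 5
-39 - -44 = 5
Common difference d = 5.
First term a = -49.
Formula: S_i = -49 + 5*i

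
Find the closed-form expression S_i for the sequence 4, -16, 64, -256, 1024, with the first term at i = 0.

Check ratios: -16 / 4 = -4.0
Common ratio r = -4.
First term a = 4.
Formula: S_i = 4 * (-4)^i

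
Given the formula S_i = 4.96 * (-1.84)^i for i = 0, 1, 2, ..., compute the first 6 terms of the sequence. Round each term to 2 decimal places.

This is a geometric sequence.
i=0: S_0 = 4.96 * (-1.84)^0 = 4.96
i=1: S_1 = 4.96 * (-1.84)^1 ≈ -9.13
i=2: S_2 = 4.96 * (-1.84)^2 ≈ 16.79
i=3: S_3 = 4.96 * (-1.84)^3 ≈ -30.9
i=4: S_4 = 4.96 * (-1.84)^4 ≈ 56.85
i=5: S_5 = 4.96 * (-1.84)^5 ≈ -104.61
The first 6 terms are: [4.96, -9.13, 16.79, -30.9, 56.85, -104.61]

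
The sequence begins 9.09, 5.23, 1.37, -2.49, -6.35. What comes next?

Differences: 5.23 - 9.09 = -3.86
This is an arithmetic sequence with common difference d = -3.86.
Next term = -6.35 + -3.86 = -10.21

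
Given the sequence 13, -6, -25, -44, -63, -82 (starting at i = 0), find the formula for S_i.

Check differences: -6 - 13 = -19
-25 - -6 = -19
Common difference d = -19.
First term a = 13.
Formula: S_i = 13 - 19*i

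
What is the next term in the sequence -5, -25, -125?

Ratios: -25 / -5 = 5.0
This is a geometric sequence with common ratio r = 5.
Next term = -125 * 5 = -625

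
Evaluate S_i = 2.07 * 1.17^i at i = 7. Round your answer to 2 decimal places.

S_7 = 2.07 * 1.17^7 ≈ 2.07 * 3.0012 ≈ 6.21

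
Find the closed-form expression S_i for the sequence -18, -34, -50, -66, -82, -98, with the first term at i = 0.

Check differences: -34 - -18 = -16
-50 - -34 = -16
Common difference d = -16.
First term a = -18.
Formula: S_i = -18 - 16*i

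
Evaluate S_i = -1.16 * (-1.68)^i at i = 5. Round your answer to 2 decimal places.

S_5 = -1.16 * (-1.68)^5 ≈ -1.16 * -13.3828 ≈ 15.52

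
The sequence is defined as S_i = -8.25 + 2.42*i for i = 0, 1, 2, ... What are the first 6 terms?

This is an arithmetic sequence.
i=0: S_0 = -8.25 + 2.42*0 = -8.25
i=1: S_1 = -8.25 + 2.42*1 = -5.83
i=2: S_2 = -8.25 + 2.42*2 = -3.41
i=3: S_3 = -8.25 + 2.42*3 = -0.99
i=4: S_4 = -8.25 + 2.42*4 = 1.43
i=5: S_5 = -8.25 + 2.42*5 = 3.85
The first 6 terms are: [-8.25, -5.83, -3.41, -0.99, 1.43, 3.85]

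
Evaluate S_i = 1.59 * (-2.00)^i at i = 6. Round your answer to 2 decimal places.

S_6 = 1.59 * (-2.0)^6 = 1.59 * 64 = 101.76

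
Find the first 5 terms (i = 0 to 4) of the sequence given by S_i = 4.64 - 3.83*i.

This is an arithmetic sequence.
i=0: S_0 = 4.64 + -3.83*0 = 4.64
i=1: S_1 = 4.64 + -3.83*1 = 0.81
i=2: S_2 = 4.64 + -3.83*2 = -3.02
i=3: S_3 = 4.64 + -3.83*3 = -6.85
i=4: S_4 = 4.64 + -3.83*4 = -10.68
The first 5 terms are: [4.64, 0.81, -3.02, -6.85, -10.68]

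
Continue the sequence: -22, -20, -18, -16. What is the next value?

Differences: -20 - -22 = 2
This is an arithmetic sequence with common difference d = 2.
Next term = -16 + 2 = -14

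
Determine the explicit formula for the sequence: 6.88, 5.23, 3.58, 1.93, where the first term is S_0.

Check differences: 5.23 - 6.88 = -1.65
3.58 - 5.23 = -1.65
Common difference d = -1.65.
First term a = 6.88.
Formula: S_i = 6.88 - 1.65*i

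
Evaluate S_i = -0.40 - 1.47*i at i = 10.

S_10 = -0.4 + -1.47*10 = -0.4 + -14.7 = -15.1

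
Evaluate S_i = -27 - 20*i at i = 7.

S_7 = -27 + -20*7 = -27 + -140 = -167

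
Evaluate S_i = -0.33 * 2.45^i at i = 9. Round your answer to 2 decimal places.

S_9 = -0.33 * 2.45^9 ≈ -0.33 * 3180.4953 ≈ -1049.56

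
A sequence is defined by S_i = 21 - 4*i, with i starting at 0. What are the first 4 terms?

This is an arithmetic sequence.
i=0: S_0 = 21 + -4*0 = 21
i=1: S_1 = 21 + -4*1 = 17
i=2: S_2 = 21 + -4*2 = 13
i=3: S_3 = 21 + -4*3 = 9
The first 4 terms are: [21, 17, 13, 9]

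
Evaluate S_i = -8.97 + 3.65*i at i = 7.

S_7 = -8.97 + 3.65*7 = -8.97 + 25.55 = 16.58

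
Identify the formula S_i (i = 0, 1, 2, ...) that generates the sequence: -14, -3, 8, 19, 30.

Check differences: -3 - -14 = 11
8 - -3 = 11
Common difference d = 11.
First term a = -14.
Formula: S_i = -14 + 11*i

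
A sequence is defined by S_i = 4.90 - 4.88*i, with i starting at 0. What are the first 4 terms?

This is an arithmetic sequence.
i=0: S_0 = 4.9 + -4.88*0 = 4.9
i=1: S_1 = 4.9 + -4.88*1 = 0.02
i=2: S_2 = 4.9 + -4.88*2 = -4.86
i=3: S_3 = 4.9 + -4.88*3 = -9.74
The first 4 terms are: [4.9, 0.02, -4.86, -9.74]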